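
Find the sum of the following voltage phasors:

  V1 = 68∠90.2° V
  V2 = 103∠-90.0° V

Step 1 — Convert each phasor to rectangular form:
  V1 = 68·(cos(90.2°) + j·sin(90.2°)) = -0.2374 + j68 V
  V2 = 103·(cos(-90.0°) + j·sin(-90.0°)) = 0 - j103 V
Step 2 — Sum components: V_total = -0.2374 - j35 V.
Step 3 — Convert to polar: |V_total| = 35 V, ∠V_total = -90.4°.

V_total = 35∠-90.4° V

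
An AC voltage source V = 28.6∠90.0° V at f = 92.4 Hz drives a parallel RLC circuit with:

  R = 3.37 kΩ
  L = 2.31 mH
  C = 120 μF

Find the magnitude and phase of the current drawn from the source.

Step 1 — Angular frequency: ω = 2π·f = 2π·92.4 = 580.6 rad/s.
Step 2 — Component impedances:
  R: Z = R = 3370 Ω
  L: Z = jωL = j·580.6·0.00231 = 0 + j1.341 Ω
  C: Z = 1/(jωC) = -j/(ω·C) = 0 - j14.35 Ω
Step 3 — Parallel combination: 1/Z_total = 1/R + 1/L + 1/C; Z_total = 0.0006494 + j1.479 Ω = 1.479∠90.0° Ω.
Step 4 — Source phasor: V = 28.6∠90.0° V = 0 + j28.6 V.
Step 5 — Ohm's law: I = V / Z_total = (0 + j28.6) / (0.0006494 + j1.479) = 19.33 + j0.008487 A.
Step 6 — Convert to polar: |I| = 19.33 A, ∠I = 0.0°.

I = 19.33∠0.0° A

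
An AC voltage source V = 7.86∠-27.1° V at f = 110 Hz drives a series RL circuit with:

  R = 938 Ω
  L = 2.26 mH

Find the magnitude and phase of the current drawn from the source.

Step 1 — Angular frequency: ω = 2π·f = 2π·110 = 691.2 rad/s.
Step 2 — Component impedances:
  R: Z = R = 938 Ω
  L: Z = jωL = j·691.2·0.00226 = 0 + j1.562 Ω
Step 3 — Series combination: Z_total = R + L = 938 + j1.562 Ω = 938∠0.1° Ω.
Step 4 — Source phasor: V = 7.86∠-27.1° V = 6.997 - j3.581 V.
Step 5 — Ohm's law: I = V / Z_total = (6.997 - j3.581) / (938 + j1.562) = 0.007453 - j0.00383 A.
Step 6 — Convert to polar: |I| = 0.00838 A, ∠I = -27.2°.

I = 0.00838∠-27.2° A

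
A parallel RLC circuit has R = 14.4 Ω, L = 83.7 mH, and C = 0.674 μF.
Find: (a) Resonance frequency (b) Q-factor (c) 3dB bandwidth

Step 1 — Resonance: ω₀ = 1/√(LC) = 1/√(0.0837·6.74e-07) = 4210 rad/s.
Step 2 — f₀ = ω₀/(2π) = 670.1 Hz.
Step 3 — Parallel Q: Q = R/(ω₀L) = 14.4/(4210·0.0837) = 0.04086.
Step 4 — Bandwidth: Δω = ω₀/Q = 1.03e+05 rad/s; BW = Δω/(2π) = 1.64e+04 Hz.

(a) f₀ = 670.1 Hz  (b) Q = 0.04086  (c) BW = 1.64e+04 Hz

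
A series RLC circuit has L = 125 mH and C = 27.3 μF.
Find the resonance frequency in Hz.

Step 1 — Resonance condition Im(Z)=0 gives ω₀ = 1/√(LC).
Step 2 — ω₀ = 1/√(0.125·2.73e-05) = 541.3 rad/s.
Step 3 — f₀ = ω₀/(2π) = 86.16 Hz.

f₀ = 86.16 Hz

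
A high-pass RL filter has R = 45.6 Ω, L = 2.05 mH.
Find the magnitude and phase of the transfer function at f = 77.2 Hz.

Step 1 — Angular frequency: ω = 2π·77.2 = 485.1 rad/s.
Step 2 — Transfer function: H(jω) = jωL/(R + jωL).
Step 3 — Numerator jωL = j·0.9944; denominator R + jωL = 45.6 + j0.9944.
Step 4 — H = 0.0004753 + j0.0218.
Step 5 — Magnitude: |H| = 0.0218 (-33.2 dB); phase: φ = 88.8°.

|H| = 0.0218 (-33.2 dB), φ = 88.8°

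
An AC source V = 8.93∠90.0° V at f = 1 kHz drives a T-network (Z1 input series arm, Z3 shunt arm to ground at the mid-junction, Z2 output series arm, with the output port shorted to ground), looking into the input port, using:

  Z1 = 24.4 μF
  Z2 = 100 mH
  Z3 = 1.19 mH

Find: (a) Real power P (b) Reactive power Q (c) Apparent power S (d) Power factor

Step 1 — Angular frequency: ω = 2π·f = 2π·1000 = 6283 rad/s.
Step 2 — Component impedances:
  Z1: Z = 1/(jωC) = -j/(ω·C) = 0 - j6.523 Ω
  Z2: Z = jωL = j·6283·0.1 = 0 + j628.3 Ω
  Z3: Z = jωL = j·6283·0.00119 = 0 + j7.477 Ω
Step 3 — With the output port shorted to ground, the output series arm Z2 runs from the junction to ground; the shunt arm Z3 also runs from the junction to ground. They appear in parallel: Z3 || Z2 = 0 + j7.389 Ω.
Step 4 — Series with input arm Z1: Z_in = Z1 + (Z3 || Z2) = 0 + j0.8663 Ω = 0.8663∠90.0° Ω.
Step 5 — Source phasor: V = 8.93∠90.0° V = 0 + j8.93 V.
Step 6 — Current: I = V / Z = 10.31 A = 10.31∠-0.0° A.
Step 7 — Complex power: S = V·I* = 0 + j92.05 VA.
Step 8 — Real power: P = Re(S) = 0 W.
Step 9 — Reactive power: Q = Im(S) = 92.05 VAR.
Step 10 — Apparent power: |S| = 92.05 VA.
Step 11 — Power factor: PF = P/|S| = 0 (lagging).

(a) P = 0 W  (b) Q = 92.05 VAR  (c) S = 92.05 VA  (d) PF = 0 (lagging)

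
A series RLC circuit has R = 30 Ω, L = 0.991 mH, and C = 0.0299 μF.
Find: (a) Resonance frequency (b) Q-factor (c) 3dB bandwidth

Step 1 — Resonance: ω₀ = 1/√(LC) = 1/√(0.000991·2.99e-08) = 1.837e+05 rad/s.
Step 2 — f₀ = ω₀/(2π) = 2.924e+04 Hz.
Step 3 — Series Q: Q = ω₀L/R = 1.837e+05·0.000991/30 = 6.068.
Step 4 — Bandwidth: Δω = ω₀/Q = 3.027e+04 rad/s; BW = Δω/(2π) = 4818 Hz.

(a) f₀ = 2.924e+04 Hz  (b) Q = 6.068  (c) BW = 4818 Hz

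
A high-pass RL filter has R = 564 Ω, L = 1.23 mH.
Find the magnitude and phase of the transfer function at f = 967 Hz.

Step 1 — Angular frequency: ω = 2π·967 = 6076 rad/s.
Step 2 — Transfer function: H(jω) = jωL/(R + jωL).
Step 3 — Numerator jωL = j·7.473; denominator R + jωL = 564 + j7.473.
Step 4 — H = 0.0001755 + j0.01325.
Step 5 — Magnitude: |H| = 0.01325 (-37.6 dB); phase: φ = 89.2°.

|H| = 0.01325 (-37.6 dB), φ = 89.2°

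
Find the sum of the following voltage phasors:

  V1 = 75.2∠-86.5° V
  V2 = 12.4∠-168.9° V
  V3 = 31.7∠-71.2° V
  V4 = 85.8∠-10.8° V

Step 1 — Convert each phasor to rectangular form:
  V1 = 75.2·(cos(-86.5°) + j·sin(-86.5°)) = 4.591 - j75.06 V
  V2 = 12.4·(cos(-168.9°) + j·sin(-168.9°)) = -12.17 - j2.387 V
  V3 = 31.7·(cos(-71.2°) + j·sin(-71.2°)) = 10.22 - j30.01 V
  V4 = 85.8·(cos(-10.8°) + j·sin(-10.8°)) = 84.28 - j16.08 V
Step 2 — Sum components: V_total = 86.92 - j123.5 V.
Step 3 — Convert to polar: |V_total| = 151 V, ∠V_total = -54.9°.

V_total = 151∠-54.9° V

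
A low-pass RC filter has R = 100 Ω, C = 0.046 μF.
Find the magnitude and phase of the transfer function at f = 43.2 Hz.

Step 1 — Angular frequency: ω = 2π·43.2 = 271.4 rad/s.
Step 2 — Transfer function: H(jω) = 1/(1 + jωRC).
Step 3 — Denominator: 1 + jωRC = 1 + j·271.4·100·4.6e-08 = 1 + j0.001249.
Step 4 — H = 1 - j0.001249.
Step 5 — Magnitude: |H| = 1 (-0.0 dB); phase: φ = -0.1°.

|H| = 1 (-0.0 dB), φ = -0.1°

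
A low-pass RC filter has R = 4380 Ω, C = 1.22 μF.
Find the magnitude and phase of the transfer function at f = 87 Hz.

Step 1 — Angular frequency: ω = 2π·87 = 546.6 rad/s.
Step 2 — Transfer function: H(jω) = 1/(1 + jωRC).
Step 3 — Denominator: 1 + jωRC = 1 + j·546.6·4380·1.22e-06 = 1 + j2.921.
Step 4 — H = 0.1049 - j0.3064.
Step 5 — Magnitude: |H| = 0.3239 (-9.8 dB); phase: φ = -71.1°.

|H| = 0.3239 (-9.8 dB), φ = -71.1°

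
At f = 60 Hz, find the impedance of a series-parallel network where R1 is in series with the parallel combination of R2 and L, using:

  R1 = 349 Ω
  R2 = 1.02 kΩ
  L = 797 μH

Step 1 — Angular frequency: ω = 2π·f = 2π·60 = 377 rad/s.
Step 2 — Component impedances:
  R1: Z = R = 349 Ω
  R2: Z = R = 1020 Ω
  L: Z = jωL = j·377·0.000797 = 0 + j0.3005 Ω
Step 3 — Parallel branch: R2 || L = 1/(1/R2 + 1/L) = 8.851e-05 + j0.3005 Ω.
Step 4 — Series with R1: Z_total = R1 + (R2 || L) = 349 + j0.3005 Ω = 349∠0.0° Ω.

Z = 349 + j0.3005 Ω = 349∠0.0° Ω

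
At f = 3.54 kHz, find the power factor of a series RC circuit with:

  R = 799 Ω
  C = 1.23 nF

Step 1 — Angular frequency: ω = 2π·f = 2π·3540 = 2.224e+04 rad/s.
Step 2 — Component impedances:
  R: Z = R = 799 Ω
  C: Z = 1/(jωC) = -j/(ω·C) = 0 - j3.655e+04 Ω
Step 3 — Series combination: Z_total = R + C = 799 - j3.655e+04 Ω = 3.656e+04∠-88.7° Ω.
Step 4 — Power factor: PF = cos(φ) = Re(Z)/|Z| = 799/3.656e+04 = 0.02185.
Step 5 — Type: Im(Z) = -3.655e+04 ⇒ leading (phase φ = -88.7°).

PF = 0.02185 (leading, φ = -88.7°)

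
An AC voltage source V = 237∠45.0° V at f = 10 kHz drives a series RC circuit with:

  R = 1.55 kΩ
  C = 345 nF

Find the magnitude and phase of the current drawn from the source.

Step 1 — Angular frequency: ω = 2π·f = 2π·1e+04 = 6.283e+04 rad/s.
Step 2 — Component impedances:
  R: Z = R = 1550 Ω
  C: Z = 1/(jωC) = -j/(ω·C) = 0 - j46.13 Ω
Step 3 — Series combination: Z_total = R + C = 1550 - j46.13 Ω = 1551∠-1.7° Ω.
Step 4 — Source phasor: V = 237∠45.0° V = 167.6 + j167.6 V.
Step 5 — Ohm's law: I = V / Z_total = (167.6 + j167.6) / (1550 - j46.13) = 0.1048 + j0.1112 A.
Step 6 — Convert to polar: |I| = 0.1528 A, ∠I = 46.7°.

I = 0.1528∠46.7° A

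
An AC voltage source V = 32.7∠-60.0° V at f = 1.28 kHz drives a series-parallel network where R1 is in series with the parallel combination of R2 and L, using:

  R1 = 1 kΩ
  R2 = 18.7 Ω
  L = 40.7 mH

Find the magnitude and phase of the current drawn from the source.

Step 1 — Angular frequency: ω = 2π·f = 2π·1280 = 8042 rad/s.
Step 2 — Component impedances:
  R1: Z = R = 1000 Ω
  R2: Z = R = 18.7 Ω
  L: Z = jωL = j·8042·0.0407 = 0 + j327.3 Ω
Step 3 — Parallel branch: R2 || L = 1/(1/R2 + 1/L) = 18.64 + j1.065 Ω.
Step 4 — Series with R1: Z_total = R1 + (R2 || L) = 1019 + j1.065 Ω = 1019∠0.1° Ω.
Step 5 — Source phasor: V = 32.7∠-60.0° V = 16.35 - j28.32 V.
Step 6 — Ohm's law: I = V / Z_total = (16.35 - j28.32) / (1019 + j1.065) = 0.01602 - j0.02782 A.
Step 7 — Convert to polar: |I| = 0.0321 A, ∠I = -60.1°.

I = 0.0321∠-60.1° A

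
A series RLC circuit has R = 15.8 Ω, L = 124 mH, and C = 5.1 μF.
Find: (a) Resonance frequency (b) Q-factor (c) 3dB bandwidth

Step 1 — Resonance condition Im(Z)=0 gives ω₀ = 1/√(LC).
Step 2 — ω₀ = 1/√(0.124·5.1e-06) = 1257 rad/s.
Step 3 — f₀ = ω₀/(2π) = 200.1 Hz.
Step 4 — Series Q: Q = ω₀L/R = 1257·0.124/15.8 = 9.869.
Step 5 — 3dB bandwidth: Δω = ω₀/Q = 127.4 rad/s; BW = Δω/(2π) = 20.28 Hz.

(a) f₀ = 200.1 Hz  (b) Q = 9.869  (c) BW = 20.28 Hz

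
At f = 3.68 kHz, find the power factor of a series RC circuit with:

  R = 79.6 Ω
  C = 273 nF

Step 1 — Angular frequency: ω = 2π·f = 2π·3680 = 2.312e+04 rad/s.
Step 2 — Component impedances:
  R: Z = R = 79.6 Ω
  C: Z = 1/(jωC) = -j/(ω·C) = 0 - j158.4 Ω
Step 3 — Series combination: Z_total = R + C = 79.6 - j158.4 Ω = 177.3∠-63.3° Ω.
Step 4 — Power factor: PF = cos(φ) = Re(Z)/|Z| = 79.6/177.3 = 0.449.
Step 5 — Type: Im(Z) = -158.4 ⇒ leading (phase φ = -63.3°).

PF = 0.449 (leading, φ = -63.3°)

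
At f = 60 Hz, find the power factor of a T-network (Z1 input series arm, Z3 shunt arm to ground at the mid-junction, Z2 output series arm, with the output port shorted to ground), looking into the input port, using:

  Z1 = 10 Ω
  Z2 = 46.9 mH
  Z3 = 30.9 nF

Step 1 — Angular frequency: ω = 2π·f = 2π·60 = 377 rad/s.
Step 2 — Component impedances:
  Z1: Z = R = 10 Ω
  Z2: Z = jωL = j·377·0.0469 = 0 + j17.68 Ω
  Z3: Z = 1/(jωC) = -j/(ω·C) = 0 - j8.584e+04 Ω
Step 3 — With the output port shorted to ground, the output series arm Z2 runs from the junction to ground; the shunt arm Z3 also runs from the junction to ground. They appear in parallel: Z3 || Z2 = 0 + j17.68 Ω.
Step 4 — Series with input arm Z1: Z_in = Z1 + (Z3 || Z2) = 10 + j17.68 Ω = 20.32∠60.5° Ω.
Step 5 — Power factor: PF = cos(φ) = Re(Z)/|Z| = 10/20.316 = 0.4922.
Step 6 — Type: Im(Z) = 17.68 ⇒ lagging (phase φ = 60.5°).

PF = 0.4922 (lagging, φ = 60.5°)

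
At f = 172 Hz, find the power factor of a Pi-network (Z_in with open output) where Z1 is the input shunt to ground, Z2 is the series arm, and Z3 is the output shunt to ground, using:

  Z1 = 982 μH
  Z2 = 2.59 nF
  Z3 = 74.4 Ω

Step 1 — Angular frequency: ω = 2π·f = 2π·172 = 1081 rad/s.
Step 2 — Component impedances:
  Z1: Z = jωL = j·1081·0.000982 = 0 + j1.061 Ω
  Z2: Z = 1/(jωC) = -j/(ω·C) = 0 - j3.573e+05 Ω
  Z3: Z = R = 74.4 Ω
Step 3 — With open output, the series arm Z2 and the output shunt Z3 appear in series to ground: Z2 + Z3 = 74.4 - j3.573e+05 Ω.
Step 4 — Parallel with input shunt Z1: Z_in = Z1 || (Z2 + Z3) = 0 + j1.061 Ω = 1.061∠90.0° Ω.
Step 5 — Power factor: PF = cos(φ) = Re(Z)/|Z| = 6.5649e-10/1.0613 = 6.186e-10.
Step 6 — Type: Im(Z) = 1.061 ⇒ lagging (phase φ = 90.0°).

PF = 6.186e-10 (lagging, φ = 90.0°)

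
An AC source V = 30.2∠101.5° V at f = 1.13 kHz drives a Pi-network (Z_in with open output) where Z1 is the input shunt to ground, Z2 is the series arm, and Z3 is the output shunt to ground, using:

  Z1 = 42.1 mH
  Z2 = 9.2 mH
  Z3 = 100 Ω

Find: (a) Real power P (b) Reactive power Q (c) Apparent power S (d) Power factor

Step 1 — Angular frequency: ω = 2π·f = 2π·1130 = 7100 rad/s.
Step 2 — Component impedances:
  Z1: Z = jωL = j·7100·0.0421 = 0 + j298.9 Ω
  Z2: Z = jωL = j·7100·0.0092 = 0 + j65.32 Ω
  Z3: Z = R = 100 Ω
Step 3 — With open output, the series arm Z2 and the output shunt Z3 appear in series to ground: Z2 + Z3 = 100 + j65.32 Ω.
Step 4 — Parallel with input shunt Z1: Z_in = Z1 || (Z2 + Z3) = 62.63 + j70.8 Ω = 94.52∠48.5° Ω.
Step 5 — Source phasor: V = 30.2∠101.5° V = -6.021 + j29.59 V.
Step 6 — Current: I = V / Z = 0.1923 + j0.2551 A = 0.3195∠53.0° A.
Step 7 — Complex power: S = V·I* = 6.393 + j7.227 VA.
Step 8 — Real power: P = Re(S) = 6.393 W.
Step 9 — Reactive power: Q = Im(S) = 7.227 VAR.
Step 10 — Apparent power: |S| = 9.649 VA.
Step 11 — Power factor: PF = P/|S| = 0.6626 (lagging).

(a) P = 6.393 W  (b) Q = 7.227 VAR  (c) S = 9.649 VA  (d) PF = 0.6626 (lagging)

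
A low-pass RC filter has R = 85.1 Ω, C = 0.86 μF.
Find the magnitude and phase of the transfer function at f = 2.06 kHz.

Step 1 — Angular frequency: ω = 2π·2060 = 1.294e+04 rad/s.
Step 2 — Transfer function: H(jω) = 1/(1 + jωRC).
Step 3 — Denominator: 1 + jωRC = 1 + j·1.294e+04·85.1·8.6e-07 = 1 + j0.9473.
Step 4 — H = 0.5271 - j0.4993.
Step 5 — Magnitude: |H| = 0.726 (-2.8 dB); phase: φ = -43.4°.

|H| = 0.726 (-2.8 dB), φ = -43.4°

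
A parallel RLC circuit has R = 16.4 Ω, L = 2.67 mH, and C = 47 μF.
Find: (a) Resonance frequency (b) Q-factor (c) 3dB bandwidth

Step 1 — Resonance: ω₀ = 1/√(LC) = 1/√(0.00267·4.7e-05) = 2823 rad/s.
Step 2 — f₀ = ω₀/(2π) = 449.3 Hz.
Step 3 — Parallel Q: Q = R/(ω₀L) = 16.4/(2823·0.00267) = 2.176.
Step 4 — Bandwidth: Δω = ω₀/Q = 1297 rad/s; BW = Δω/(2π) = 206.5 Hz.

(a) f₀ = 449.3 Hz  (b) Q = 2.176  (c) BW = 206.5 Hz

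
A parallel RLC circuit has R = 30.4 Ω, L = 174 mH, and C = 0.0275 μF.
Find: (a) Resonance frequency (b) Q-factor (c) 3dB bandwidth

Step 1 — Resonance: ω₀ = 1/√(LC) = 1/√(0.174·2.75e-08) = 1.446e+04 rad/s.
Step 2 — f₀ = ω₀/(2π) = 2301 Hz.
Step 3 — Parallel Q: Q = R/(ω₀L) = 30.4/(1.446e+04·0.174) = 0.01209.
Step 4 — Bandwidth: Δω = ω₀/Q = 1.196e+06 rad/s; BW = Δω/(2π) = 1.904e+05 Hz.

(a) f₀ = 2301 Hz  (b) Q = 0.01209  (c) BW = 1.904e+05 Hz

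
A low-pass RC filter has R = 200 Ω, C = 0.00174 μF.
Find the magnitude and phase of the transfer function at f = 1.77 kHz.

Step 1 — Angular frequency: ω = 2π·1770 = 1.112e+04 rad/s.
Step 2 — Transfer function: H(jω) = 1/(1 + jωRC).
Step 3 — Denominator: 1 + jωRC = 1 + j·1.112e+04·200·1.74e-09 = 1 + j0.00387.
Step 4 — H = 1 - j0.00387.
Step 5 — Magnitude: |H| = 1 (-0.0 dB); phase: φ = -0.2°.

|H| = 1 (-0.0 dB), φ = -0.2°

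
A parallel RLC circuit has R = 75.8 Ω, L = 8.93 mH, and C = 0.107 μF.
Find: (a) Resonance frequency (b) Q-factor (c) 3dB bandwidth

Step 1 — Resonance: ω₀ = 1/√(LC) = 1/√(0.00893·1.07e-07) = 3.235e+04 rad/s.
Step 2 — f₀ = ω₀/(2π) = 5149 Hz.
Step 3 — Parallel Q: Q = R/(ω₀L) = 75.8/(3.235e+04·0.00893) = 0.2624.
Step 4 — Bandwidth: Δω = ω₀/Q = 1.233e+05 rad/s; BW = Δω/(2π) = 1.962e+04 Hz.

(a) f₀ = 5149 Hz  (b) Q = 0.2624  (c) BW = 1.962e+04 Hz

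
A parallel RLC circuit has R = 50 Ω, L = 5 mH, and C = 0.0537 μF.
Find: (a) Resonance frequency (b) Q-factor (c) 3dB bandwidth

Step 1 — Resonance: ω₀ = 1/√(LC) = 1/√(0.005·5.37e-08) = 6.103e+04 rad/s.
Step 2 — f₀ = ω₀/(2π) = 9713 Hz.
Step 3 — Parallel Q: Q = R/(ω₀L) = 50/(6.103e+04·0.005) = 0.1639.
Step 4 — Bandwidth: Δω = ω₀/Q = 3.724e+05 rad/s; BW = Δω/(2π) = 5.928e+04 Hz.

(a) f₀ = 9713 Hz  (b) Q = 0.1639  (c) BW = 5.928e+04 Hz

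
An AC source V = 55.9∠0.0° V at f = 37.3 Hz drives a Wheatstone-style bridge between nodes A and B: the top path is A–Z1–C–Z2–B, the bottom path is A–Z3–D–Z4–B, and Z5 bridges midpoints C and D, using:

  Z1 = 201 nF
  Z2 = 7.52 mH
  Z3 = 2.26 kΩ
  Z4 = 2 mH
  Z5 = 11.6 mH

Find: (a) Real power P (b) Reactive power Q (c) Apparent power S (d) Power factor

Step 1 — Angular frequency: ω = 2π·f = 2π·37.3 = 234.4 rad/s.
Step 2 — Component impedances:
  Z1: Z = 1/(jωC) = -j/(ω·C) = 0 - j2.123e+04 Ω
  Z2: Z = jωL = j·234.4·0.00752 = 0 + j1.762 Ω
  Z3: Z = R = 2260 Ω
  Z4: Z = jωL = j·234.4·0.002 = 0 + j0.4687 Ω
  Z5: Z = jωL = j·234.4·0.0116 = 0 + j2.719 Ω
Step 3 — Bridge requires nodal analysis (the Z5 bridge couples midpoints C and D, so the two paths cannot be reduced to a simple series/parallel combination). Setting node B to ground and injecting 1 A at node A, the 3-node admittance system at A, C, D solves to V_A = Z_AB = 2235 - j237.5 Ω = 2247∠-6.1° Ω.
Step 4 — Source phasor: V = 55.9∠0.0° V = 55.9 V.
Step 5 — Current: I = V / Z = 0.02473 + j0.002629 A = 0.02487∠6.1° A.
Step 6 — Complex power: S = V·I* = 1.383 - j0.1469 VA.
Step 7 — Real power: P = Re(S) = 1.383 W.
Step 8 — Reactive power: Q = Im(S) = -0.1469 VAR.
Step 9 — Apparent power: |S| = 1.39 VA.
Step 10 — Power factor: PF = P/|S| = 0.9944 (leading).

(a) P = 1.383 W  (b) Q = -0.1469 VAR  (c) S = 1.39 VA  (d) PF = 0.9944 (leading)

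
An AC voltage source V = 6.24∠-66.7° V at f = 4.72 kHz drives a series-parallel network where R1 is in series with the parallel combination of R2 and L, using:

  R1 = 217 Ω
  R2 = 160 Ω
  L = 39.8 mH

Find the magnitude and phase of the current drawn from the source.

Step 1 — Angular frequency: ω = 2π·f = 2π·4720 = 2.966e+04 rad/s.
Step 2 — Component impedances:
  R1: Z = R = 217 Ω
  R2: Z = R = 160 Ω
  L: Z = jωL = j·2.966e+04·0.0398 = 0 + j1180 Ω
Step 3 — Parallel branch: R2 || L = 1/(1/R2 + 1/L) = 157.1 + j21.3 Ω.
Step 4 — Series with R1: Z_total = R1 + (R2 || L) = 374.1 + j21.3 Ω = 374.7∠3.3° Ω.
Step 5 — Source phasor: V = 6.24∠-66.7° V = 2.468 - j5.731 V.
Step 6 — Ohm's law: I = V / Z_total = (2.468 - j5.731) / (374.1 + j21.3) = 0.005707 - j0.01564 A.
Step 7 — Convert to polar: |I| = 0.01665 A, ∠I = -70.0°.

I = 0.01665∠-70.0° A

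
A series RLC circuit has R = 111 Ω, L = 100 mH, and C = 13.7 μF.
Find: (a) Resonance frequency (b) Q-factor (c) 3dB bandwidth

Step 1 — Resonance condition Im(Z)=0 gives ω₀ = 1/√(LC).
Step 2 — ω₀ = 1/√(0.1·1.37e-05) = 854.4 rad/s.
Step 3 — f₀ = ω₀/(2π) = 136 Hz.
Step 4 — Series Q: Q = ω₀L/R = 854.4·0.1/111 = 0.7697.
Step 5 — 3dB bandwidth: Δω = ω₀/Q = 1110 rad/s; BW = Δω/(2π) = 176.7 Hz.

(a) f₀ = 136 Hz  (b) Q = 0.7697  (c) BW = 176.7 Hz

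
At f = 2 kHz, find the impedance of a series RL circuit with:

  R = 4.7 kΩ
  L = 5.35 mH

Step 1 — Angular frequency: ω = 2π·f = 2π·2000 = 1.257e+04 rad/s.
Step 2 — Component impedances:
  R: Z = R = 4700 Ω
  L: Z = jωL = j·1.257e+04·0.00535 = 0 + j67.23 Ω
Step 3 — Series combination: Z_total = R + L = 4700 + j67.23 Ω = 4700∠0.8° Ω.

Z = 4700 + j67.23 Ω = 4700∠0.8° Ω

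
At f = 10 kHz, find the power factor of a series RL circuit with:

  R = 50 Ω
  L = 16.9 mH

Step 1 — Angular frequency: ω = 2π·f = 2π·1e+04 = 6.283e+04 rad/s.
Step 2 — Component impedances:
  R: Z = R = 50 Ω
  L: Z = jωL = j·6.283e+04·0.0169 = 0 + j1062 Ω
Step 3 — Series combination: Z_total = R + L = 50 + j1062 Ω = 1063∠87.3° Ω.
Step 4 — Power factor: PF = cos(φ) = Re(Z)/|Z| = 50/1063 = 0.04704.
Step 5 — Type: Im(Z) = 1062 ⇒ lagging (phase φ = 87.3°).

PF = 0.04704 (lagging, φ = 87.3°)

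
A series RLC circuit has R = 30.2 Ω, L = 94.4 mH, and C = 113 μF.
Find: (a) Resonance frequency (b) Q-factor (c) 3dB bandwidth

Step 1 — Resonance: ω₀ = 1/√(LC) = 1/√(0.0944·0.000113) = 306.2 rad/s.
Step 2 — f₀ = ω₀/(2π) = 48.73 Hz.
Step 3 — Series Q: Q = ω₀L/R = 306.2·0.0944/30.2 = 0.9571.
Step 4 — Bandwidth: Δω = ω₀/Q = 319.9 rad/s; BW = Δω/(2π) = 50.92 Hz.

(a) f₀ = 48.73 Hz  (b) Q = 0.9571  (c) BW = 50.92 Hz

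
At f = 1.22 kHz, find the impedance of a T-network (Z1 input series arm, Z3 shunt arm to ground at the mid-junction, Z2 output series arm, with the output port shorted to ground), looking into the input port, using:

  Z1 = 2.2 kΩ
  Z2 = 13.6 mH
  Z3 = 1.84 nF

Step 1 — Angular frequency: ω = 2π·f = 2π·1220 = 7665 rad/s.
Step 2 — Component impedances:
  Z1: Z = R = 2200 Ω
  Z2: Z = jωL = j·7665·0.0136 = 0 + j104.3 Ω
  Z3: Z = 1/(jωC) = -j/(ω·C) = 0 - j7.09e+04 Ω
Step 3 — With the output port shorted to ground, the output series arm Z2 runs from the junction to ground; the shunt arm Z3 also runs from the junction to ground. They appear in parallel: Z3 || Z2 = 0 + j104.4 Ω.
Step 4 — Series with input arm Z1: Z_in = Z1 + (Z3 || Z2) = 2200 + j104.4 Ω = 2202∠2.7° Ω.

Z = 2200 + j104.4 Ω = 2202∠2.7° Ω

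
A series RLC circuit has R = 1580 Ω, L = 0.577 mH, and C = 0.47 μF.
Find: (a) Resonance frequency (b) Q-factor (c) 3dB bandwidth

Step 1 — Resonance: ω₀ = 1/√(LC) = 1/√(0.000577·4.7e-07) = 6.072e+04 rad/s.
Step 2 — f₀ = ω₀/(2π) = 9665 Hz.
Step 3 — Series Q: Q = ω₀L/R = 6.072e+04·0.000577/1580 = 0.02218.
Step 4 — Bandwidth: Δω = ω₀/Q = 2.738e+06 rad/s; BW = Δω/(2π) = 4.358e+05 Hz.

(a) f₀ = 9665 Hz  (b) Q = 0.02218  (c) BW = 4.358e+05 Hz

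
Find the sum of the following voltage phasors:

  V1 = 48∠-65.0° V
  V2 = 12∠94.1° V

Step 1 — Convert each phasor to rectangular form:
  V1 = 48·(cos(-65.0°) + j·sin(-65.0°)) = 20.29 - j43.5 V
  V2 = 12·(cos(94.1°) + j·sin(94.1°)) = -0.858 + j11.97 V
Step 2 — Sum components: V_total = 19.43 - j31.53 V.
Step 3 — Convert to polar: |V_total| = 37.04 V, ∠V_total = -58.4°.

V_total = 37.04∠-58.4° V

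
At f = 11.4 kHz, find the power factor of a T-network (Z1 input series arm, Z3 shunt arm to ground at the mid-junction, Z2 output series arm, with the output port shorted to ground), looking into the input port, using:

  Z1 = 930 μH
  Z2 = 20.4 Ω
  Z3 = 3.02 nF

Step 1 — Angular frequency: ω = 2π·f = 2π·1.14e+04 = 7.163e+04 rad/s.
Step 2 — Component impedances:
  Z1: Z = jωL = j·7.163e+04·0.00093 = 0 + j66.61 Ω
  Z2: Z = R = 20.4 Ω
  Z3: Z = 1/(jωC) = -j/(ω·C) = 0 - j4623 Ω
Step 3 — With the output port shorted to ground, the output series arm Z2 runs from the junction to ground; the shunt arm Z3 also runs from the junction to ground. They appear in parallel: Z3 || Z2 = 20.4 - j0.09002 Ω.
Step 4 — Series with input arm Z1: Z_in = Z1 + (Z3 || Z2) = 20.4 + j66.52 Ω = 69.58∠73.0° Ω.
Step 5 — Power factor: PF = cos(φ) = Re(Z)/|Z| = 20.4/69.58 = 0.2932.
Step 6 — Type: Im(Z) = 66.52 ⇒ lagging (phase φ = 73.0°).

PF = 0.2932 (lagging, φ = 73.0°)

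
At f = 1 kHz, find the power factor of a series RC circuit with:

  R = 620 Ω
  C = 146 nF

Step 1 — Angular frequency: ω = 2π·f = 2π·1000 = 6283 rad/s.
Step 2 — Component impedances:
  R: Z = R = 620 Ω
  C: Z = 1/(jωC) = -j/(ω·C) = 0 - j1090 Ω
Step 3 — Series combination: Z_total = R + C = 620 - j1090 Ω = 1254∠-60.4° Ω.
Step 4 — Power factor: PF = cos(φ) = Re(Z)/|Z| = 620/1254 = 0.4944.
Step 5 — Type: Im(Z) = -1090 ⇒ leading (phase φ = -60.4°).

PF = 0.4944 (leading, φ = -60.4°)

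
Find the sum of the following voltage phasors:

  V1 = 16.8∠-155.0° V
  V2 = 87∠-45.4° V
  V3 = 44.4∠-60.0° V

Step 1 — Convert each phasor to rectangular form:
  V1 = 16.8·(cos(-155.0°) + j·sin(-155.0°)) = -15.23 - j7.1 V
  V2 = 87·(cos(-45.4°) + j·sin(-45.4°)) = 61.09 - j61.95 V
  V3 = 44.4·(cos(-60.0°) + j·sin(-60.0°)) = 22.2 - j38.45 V
Step 2 — Sum components: V_total = 68.06 - j107.5 V.
Step 3 — Convert to polar: |V_total| = 127.2 V, ∠V_total = -57.7°.

V_total = 127.2∠-57.7° V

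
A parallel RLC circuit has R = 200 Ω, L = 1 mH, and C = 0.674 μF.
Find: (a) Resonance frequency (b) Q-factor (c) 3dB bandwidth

Step 1 — Resonance: ω₀ = 1/√(LC) = 1/√(0.001·6.74e-07) = 3.852e+04 rad/s.
Step 2 — f₀ = ω₀/(2π) = 6130 Hz.
Step 3 — Parallel Q: Q = R/(ω₀L) = 200/(3.852e+04·0.001) = 5.192.
Step 4 — Bandwidth: Δω = ω₀/Q = 7418 rad/s; BW = Δω/(2π) = 1181 Hz.

(a) f₀ = 6130 Hz  (b) Q = 5.192  (c) BW = 1181 Hz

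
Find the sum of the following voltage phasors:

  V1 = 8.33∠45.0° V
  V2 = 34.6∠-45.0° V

Step 1 — Convert each phasor to rectangular form:
  V1 = 8.33·(cos(45.0°) + j·sin(45.0°)) = 5.89 + j5.89 V
  V2 = 34.6·(cos(-45.0°) + j·sin(-45.0°)) = 24.47 - j24.47 V
Step 2 — Sum components: V_total = 30.36 - j18.58 V.
Step 3 — Convert to polar: |V_total| = 35.59 V, ∠V_total = -31.5°.

V_total = 35.59∠-31.5° V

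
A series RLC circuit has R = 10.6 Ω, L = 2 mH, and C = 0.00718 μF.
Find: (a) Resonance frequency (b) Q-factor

Step 1 — Resonance condition Im(Z)=0 gives ω₀ = 1/√(LC).
Step 2 — ω₀ = 1/√(0.002·7.18e-09) = 2.639e+05 rad/s.
Step 3 — f₀ = ω₀/(2π) = 4.2e+04 Hz.
Step 4 — Series Q: Q = ω₀L/R = 2.639e+05·0.002/10.6 = 49.79.

(a) f₀ = 4.2e+04 Hz  (b) Q = 49.79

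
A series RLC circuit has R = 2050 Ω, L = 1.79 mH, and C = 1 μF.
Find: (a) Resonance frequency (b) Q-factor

Step 1 — Resonance condition Im(Z)=0 gives ω₀ = 1/√(LC).
Step 2 — ω₀ = 1/√(0.00179·1e-06) = 2.364e+04 rad/s.
Step 3 — f₀ = ω₀/(2π) = 3762 Hz.
Step 4 — Series Q: Q = ω₀L/R = 2.364e+04·0.00179/2050 = 0.02064.

(a) f₀ = 3762 Hz  (b) Q = 0.02064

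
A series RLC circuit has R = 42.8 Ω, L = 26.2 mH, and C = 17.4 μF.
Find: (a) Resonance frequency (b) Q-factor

Step 1 — Resonance condition Im(Z)=0 gives ω₀ = 1/√(LC).
Step 2 — ω₀ = 1/√(0.0262·1.74e-05) = 1481 rad/s.
Step 3 — f₀ = ω₀/(2π) = 235.7 Hz.
Step 4 — Series Q: Q = ω₀L/R = 1481·0.0262/42.8 = 0.9066.

(a) f₀ = 235.7 Hz  (b) Q = 0.9066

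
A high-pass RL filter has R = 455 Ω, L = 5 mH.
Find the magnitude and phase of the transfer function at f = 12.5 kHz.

Step 1 — Angular frequency: ω = 2π·1.25e+04 = 7.854e+04 rad/s.
Step 2 — Transfer function: H(jω) = jωL/(R + jωL).
Step 3 — Numerator jωL = j·392.7; denominator R + jωL = 455 + j392.7.
Step 4 — H = 0.4269 + j0.4946.
Step 5 — Magnitude: |H| = 0.6534 (-3.7 dB); phase: φ = 49.2°.

|H| = 0.6534 (-3.7 dB), φ = 49.2°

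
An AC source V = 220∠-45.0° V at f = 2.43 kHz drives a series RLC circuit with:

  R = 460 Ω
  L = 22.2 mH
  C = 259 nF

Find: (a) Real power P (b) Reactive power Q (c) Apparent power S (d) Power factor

Step 1 — Angular frequency: ω = 2π·f = 2π·2430 = 1.527e+04 rad/s.
Step 2 — Component impedances:
  R: Z = R = 460 Ω
  L: Z = jωL = j·1.527e+04·0.0222 = 0 + j339 Ω
  C: Z = 1/(jωC) = -j/(ω·C) = 0 - j252.9 Ω
Step 3 — Series combination: Z_total = R + L + C = 460 + j86.07 Ω = 468∠10.6° Ω.
Step 4 — Source phasor: V = 220∠-45.0° V = 155.6 - j155.6 V.
Step 5 — Current: I = V / Z = 0.2656 - j0.3879 A = 0.4701∠-55.6° A.
Step 6 — Complex power: S = V·I* = 101.7 + j19.02 VA.
Step 7 — Real power: P = Re(S) = 101.7 W.
Step 8 — Reactive power: Q = Im(S) = 19.02 VAR.
Step 9 — Apparent power: |S| = 103.4 VA.
Step 10 — Power factor: PF = P/|S| = 0.9829 (lagging).

(a) P = 101.7 W  (b) Q = 19.02 VAR  (c) S = 103.4 VA  (d) PF = 0.9829 (lagging)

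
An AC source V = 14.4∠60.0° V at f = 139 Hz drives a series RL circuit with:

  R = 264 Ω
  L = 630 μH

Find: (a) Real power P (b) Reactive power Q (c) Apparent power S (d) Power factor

Step 1 — Angular frequency: ω = 2π·f = 2π·139 = 873.4 rad/s.
Step 2 — Component impedances:
  R: Z = R = 264 Ω
  L: Z = jωL = j·873.4·0.00063 = 0 + j0.5502 Ω
Step 3 — Series combination: Z_total = R + L = 264 + j0.5502 Ω = 264∠0.1° Ω.
Step 4 — Source phasor: V = 14.4∠60.0° V = 7.2 + j12.47 V.
Step 5 — Current: I = V / Z = 0.02737 + j0.04718 A = 0.05455∠59.9° A.
Step 6 — Complex power: S = V·I* = 0.7855 + j0.001637 VA.
Step 7 — Real power: P = Re(S) = 0.7855 W.
Step 8 — Reactive power: Q = Im(S) = 0.001637 VAR.
Step 9 — Apparent power: |S| = 0.7855 VA.
Step 10 — Power factor: PF = P/|S| = 1 (lagging).

(a) P = 0.7855 W  (b) Q = 0.001637 VAR  (c) S = 0.7855 VA  (d) PF = 1 (lagging)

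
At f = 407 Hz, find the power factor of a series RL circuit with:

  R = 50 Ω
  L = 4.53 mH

Step 1 — Angular frequency: ω = 2π·f = 2π·407 = 2557 rad/s.
Step 2 — Component impedances:
  R: Z = R = 50 Ω
  L: Z = jωL = j·2557·0.00453 = 0 + j11.58 Ω
Step 3 — Series combination: Z_total = R + L = 50 + j11.58 Ω = 51.32∠13.0° Ω.
Step 4 — Power factor: PF = cos(φ) = Re(Z)/|Z| = 50/51.324 = 0.9742.
Step 5 — Type: Im(Z) = 11.58 ⇒ lagging (phase φ = 13.0°).

PF = 0.9742 (lagging, φ = 13.0°)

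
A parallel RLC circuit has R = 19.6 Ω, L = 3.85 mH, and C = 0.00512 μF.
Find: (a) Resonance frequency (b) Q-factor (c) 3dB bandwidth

Step 1 — Resonance: ω₀ = 1/√(LC) = 1/√(0.00385·5.12e-09) = 2.252e+05 rad/s.
Step 2 — f₀ = ω₀/(2π) = 3.585e+04 Hz.
Step 3 — Parallel Q: Q = R/(ω₀L) = 19.6/(2.252e+05·0.00385) = 0.0226.
Step 4 — Bandwidth: Δω = ω₀/Q = 9.965e+06 rad/s; BW = Δω/(2π) = 1.586e+06 Hz.

(a) f₀ = 3.585e+04 Hz  (b) Q = 0.0226  (c) BW = 1.586e+06 Hz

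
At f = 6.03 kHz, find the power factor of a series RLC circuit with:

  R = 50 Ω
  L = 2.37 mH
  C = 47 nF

Step 1 — Angular frequency: ω = 2π·f = 2π·6030 = 3.789e+04 rad/s.
Step 2 — Component impedances:
  R: Z = R = 50 Ω
  L: Z = jωL = j·3.789e+04·0.00237 = 0 + j89.79 Ω
  C: Z = 1/(jωC) = -j/(ω·C) = 0 - j561.6 Ω
Step 3 — Series combination: Z_total = R + L + C = 50 - j471.8 Ω = 474.4∠-84.0° Ω.
Step 4 — Power factor: PF = cos(φ) = Re(Z)/|Z| = 50/474.4 = 0.1054.
Step 5 — Type: Im(Z) = -471.8 ⇒ leading (phase φ = -84.0°).

PF = 0.1054 (leading, φ = -84.0°)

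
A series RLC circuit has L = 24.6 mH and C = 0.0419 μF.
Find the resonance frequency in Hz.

Step 1 — Resonance condition Im(Z)=0 gives ω₀ = 1/√(LC).
Step 2 — ω₀ = 1/√(0.0246·4.19e-08) = 3.115e+04 rad/s.
Step 3 — f₀ = ω₀/(2π) = 4957 Hz.

f₀ = 4957 Hz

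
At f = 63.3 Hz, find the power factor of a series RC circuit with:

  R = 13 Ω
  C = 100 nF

Step 1 — Angular frequency: ω = 2π·f = 2π·63.3 = 397.7 rad/s.
Step 2 — Component impedances:
  R: Z = R = 13 Ω
  C: Z = 1/(jωC) = -j/(ω·C) = 0 - j2.514e+04 Ω
Step 3 — Series combination: Z_total = R + C = 13 - j2.514e+04 Ω = 2.514e+04∠-90.0° Ω.
Step 4 — Power factor: PF = cos(φ) = Re(Z)/|Z| = 13/25143 = 0.000517.
Step 5 — Type: Im(Z) = -2.514e+04 ⇒ leading (phase φ = -90.0°).

PF = 0.000517 (leading, φ = -90.0°)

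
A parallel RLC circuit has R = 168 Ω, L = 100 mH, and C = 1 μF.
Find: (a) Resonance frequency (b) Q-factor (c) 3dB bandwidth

Step 1 — Resonance: ω₀ = 1/√(LC) = 1/√(0.1·1e-06) = 3162 rad/s.
Step 2 — f₀ = ω₀/(2π) = 503.3 Hz.
Step 3 — Parallel Q: Q = R/(ω₀L) = 168/(3162·0.1) = 0.5313.
Step 4 — Bandwidth: Δω = ω₀/Q = 5952 rad/s; BW = Δω/(2π) = 947.4 Hz.

(a) f₀ = 503.3 Hz  (b) Q = 0.5313  (c) BW = 947.4 Hz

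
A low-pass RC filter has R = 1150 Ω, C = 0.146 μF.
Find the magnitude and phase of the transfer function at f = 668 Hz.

Step 1 — Angular frequency: ω = 2π·668 = 4197 rad/s.
Step 2 — Transfer function: H(jω) = 1/(1 + jωRC).
Step 3 — Denominator: 1 + jωRC = 1 + j·4197·1150·1.46e-07 = 1 + j0.7047.
Step 4 — H = 0.6682 - j0.4709.
Step 5 — Magnitude: |H| = 0.8174 (-1.8 dB); phase: φ = -35.2°.

|H| = 0.8174 (-1.8 dB), φ = -35.2°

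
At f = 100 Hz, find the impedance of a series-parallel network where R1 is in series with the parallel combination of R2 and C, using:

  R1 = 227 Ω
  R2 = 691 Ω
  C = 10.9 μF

Step 1 — Angular frequency: ω = 2π·f = 2π·100 = 628.3 rad/s.
Step 2 — Component impedances:
  R1: Z = R = 227 Ω
  R2: Z = R = 691 Ω
  C: Z = 1/(jωC) = -j/(ω·C) = 0 - j146 Ω
Step 3 — Parallel branch: R2 || C = 1/(1/R2 + 1/C) = 29.54 - j139.8 Ω.
Step 4 — Series with R1: Z_total = R1 + (R2 || C) = 256.5 - j139.8 Ω = 292.1∠-28.6° Ω.

Z = 256.5 - j139.8 Ω = 292.1∠-28.6° Ω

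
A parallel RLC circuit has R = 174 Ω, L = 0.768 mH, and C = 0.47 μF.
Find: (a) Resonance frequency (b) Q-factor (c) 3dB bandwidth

Step 1 — Resonance: ω₀ = 1/√(LC) = 1/√(0.000768·4.7e-07) = 5.263e+04 rad/s.
Step 2 — f₀ = ω₀/(2π) = 8377 Hz.
Step 3 — Parallel Q: Q = R/(ω₀L) = 174/(5.263e+04·0.000768) = 4.304.
Step 4 — Bandwidth: Δω = ω₀/Q = 1.223e+04 rad/s; BW = Δω/(2π) = 1946 Hz.

(a) f₀ = 8377 Hz  (b) Q = 4.304  (c) BW = 1946 Hz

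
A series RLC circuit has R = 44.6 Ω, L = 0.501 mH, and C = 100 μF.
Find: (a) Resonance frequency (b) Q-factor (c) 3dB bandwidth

Step 1 — Resonance condition Im(Z)=0 gives ω₀ = 1/√(LC).
Step 2 — ω₀ = 1/√(0.000501·0.0001) = 4468 rad/s.
Step 3 — f₀ = ω₀/(2π) = 711.1 Hz.
Step 4 — Series Q: Q = ω₀L/R = 4468·0.000501/44.6 = 0.05019.
Step 5 — 3dB bandwidth: Δω = ω₀/Q = 8.902e+04 rad/s; BW = Δω/(2π) = 1.417e+04 Hz.

(a) f₀ = 711.1 Hz  (b) Q = 0.05019  (c) BW = 1.417e+04 Hz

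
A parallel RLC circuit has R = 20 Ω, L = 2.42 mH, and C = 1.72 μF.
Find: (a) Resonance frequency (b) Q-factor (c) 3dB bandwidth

Step 1 — Resonance: ω₀ = 1/√(LC) = 1/√(0.00242·1.72e-06) = 1.55e+04 rad/s.
Step 2 — f₀ = ω₀/(2π) = 2467 Hz.
Step 3 — Parallel Q: Q = R/(ω₀L) = 20/(1.55e+04·0.00242) = 0.5332.
Step 4 — Bandwidth: Δω = ω₀/Q = 2.907e+04 rad/s; BW = Δω/(2π) = 4627 Hz.

(a) f₀ = 2467 Hz  (b) Q = 0.5332  (c) BW = 4627 Hz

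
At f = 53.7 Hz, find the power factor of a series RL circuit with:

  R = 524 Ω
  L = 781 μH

Step 1 — Angular frequency: ω = 2π·f = 2π·53.7 = 337.4 rad/s.
Step 2 — Component impedances:
  R: Z = R = 524 Ω
  L: Z = jωL = j·337.4·0.000781 = 0 + j0.2635 Ω
Step 3 — Series combination: Z_total = R + L = 524 + j0.2635 Ω = 524∠0.0° Ω.
Step 4 — Power factor: PF = cos(φ) = Re(Z)/|Z| = 524/524 = 1.
Step 5 — Type: Im(Z) = 0.2635 ⇒ lagging (phase φ = 0.0°).

PF = 1 (lagging, φ = 0.0°)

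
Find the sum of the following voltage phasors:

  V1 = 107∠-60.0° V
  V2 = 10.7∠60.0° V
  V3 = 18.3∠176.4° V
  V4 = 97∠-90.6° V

Step 1 — Convert each phasor to rectangular form:
  V1 = 107·(cos(-60.0°) + j·sin(-60.0°)) = 53.5 - j92.66 V
  V2 = 10.7·(cos(60.0°) + j·sin(60.0°)) = 5.35 + j9.266 V
  V3 = 18.3·(cos(176.4°) + j·sin(176.4°)) = -18.26 + j1.149 V
  V4 = 97·(cos(-90.6°) + j·sin(-90.6°)) = -1.016 - j96.99 V
Step 2 — Sum components: V_total = 39.57 - j179.2 V.
Step 3 — Convert to polar: |V_total| = 183.6 V, ∠V_total = -77.6°.

V_total = 183.6∠-77.6° V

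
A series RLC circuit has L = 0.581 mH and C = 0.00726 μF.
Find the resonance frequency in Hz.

Step 1 — Resonance condition Im(Z)=0 gives ω₀ = 1/√(LC).
Step 2 — ω₀ = 1/√(0.000581·7.26e-09) = 4.869e+05 rad/s.
Step 3 — f₀ = ω₀/(2π) = 7.749e+04 Hz.

f₀ = 7.749e+04 Hz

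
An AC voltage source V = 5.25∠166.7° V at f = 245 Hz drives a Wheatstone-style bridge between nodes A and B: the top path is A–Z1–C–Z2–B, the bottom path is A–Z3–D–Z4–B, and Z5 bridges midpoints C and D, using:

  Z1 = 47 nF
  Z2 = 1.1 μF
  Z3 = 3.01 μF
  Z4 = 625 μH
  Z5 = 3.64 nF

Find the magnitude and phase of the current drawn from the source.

Step 1 — Angular frequency: ω = 2π·f = 2π·245 = 1539 rad/s.
Step 2 — Component impedances:
  Z1: Z = 1/(jωC) = -j/(ω·C) = 0 - j1.382e+04 Ω
  Z2: Z = 1/(jωC) = -j/(ω·C) = 0 - j590.6 Ω
  Z3: Z = 1/(jωC) = -j/(ω·C) = 0 - j215.8 Ω
  Z4: Z = jωL = j·1539·0.000625 = 0 + j0.9621 Ω
  Z5: Z = 1/(jωC) = -j/(ω·C) = 0 - j1.785e+05 Ω
Step 3 — Bridge requires nodal analysis (the Z5 bridge couples midpoints C and D, so the two paths cannot be reduced to a simple series/parallel combination). Setting node B to ground and injecting 1 A at node A, the 3-node admittance system at A, C, D solves to V_A = Z_AB = 0 - j211.7 Ω = 211.7∠-90.0° Ω.
Step 4 — Source phasor: V = 5.25∠166.7° V = -5.109 + j1.208 V.
Step 5 — Ohm's law: I = V / Z_total = (-5.109 + j1.208) / (0 - j211.7) = -0.005705 - j0.02413 A.
Step 6 — Convert to polar: |I| = 0.0248 A, ∠I = -103.3°.

I = 0.0248∠-103.3° A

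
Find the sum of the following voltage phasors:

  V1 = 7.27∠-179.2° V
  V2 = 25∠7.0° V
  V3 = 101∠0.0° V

Step 1 — Convert each phasor to rectangular form:
  V1 = 7.27·(cos(-179.2°) + j·sin(-179.2°)) = -7.269 - j0.1015 V
  V2 = 25·(cos(7.0°) + j·sin(7.0°)) = 24.81 + j3.047 V
  V3 = 101·(cos(0.0°) + j·sin(0.0°)) = 101 V
Step 2 — Sum components: V_total = 118.5 + j2.945 V.
Step 3 — Convert to polar: |V_total| = 118.6 V, ∠V_total = 1.4°.

V_total = 118.6∠1.4° V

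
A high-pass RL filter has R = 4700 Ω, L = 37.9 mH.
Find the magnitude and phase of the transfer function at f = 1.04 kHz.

Step 1 — Angular frequency: ω = 2π·1040 = 6535 rad/s.
Step 2 — Transfer function: H(jω) = jωL/(R + jωL).
Step 3 — Numerator jωL = j·247.7; denominator R + jωL = 4700 + j247.7.
Step 4 — H = 0.002769 + j0.05255.
Step 5 — Magnitude: |H| = 0.05262 (-25.6 dB); phase: φ = 87.0°.

|H| = 0.05262 (-25.6 dB), φ = 87.0°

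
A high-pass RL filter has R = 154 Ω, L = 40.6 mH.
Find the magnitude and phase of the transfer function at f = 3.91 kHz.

Step 1 — Angular frequency: ω = 2π·3910 = 2.457e+04 rad/s.
Step 2 — Transfer function: H(jω) = jωL/(R + jωL).
Step 3 — Numerator jωL = j·997.4; denominator R + jωL = 154 + j997.4.
Step 4 — H = 0.9767 + j0.1508.
Step 5 — Magnitude: |H| = 0.9883 (-0.1 dB); phase: φ = 8.8°.

|H| = 0.9883 (-0.1 dB), φ = 8.8°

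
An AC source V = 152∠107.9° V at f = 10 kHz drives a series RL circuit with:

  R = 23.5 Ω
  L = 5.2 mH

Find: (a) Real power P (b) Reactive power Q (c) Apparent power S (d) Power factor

Step 1 — Angular frequency: ω = 2π·f = 2π·1e+04 = 6.283e+04 rad/s.
Step 2 — Component impedances:
  R: Z = R = 23.5 Ω
  L: Z = jωL = j·6.283e+04·0.0052 = 0 + j326.7 Ω
Step 3 — Series combination: Z_total = R + L = 23.5 + j326.7 Ω = 327.6∠85.9° Ω.
Step 4 — Source phasor: V = 152∠107.9° V = -46.72 + j144.6 V.
Step 5 — Current: I = V / Z = 0.4302 + j0.1739 A = 0.464∠22.0° A.
Step 6 — Complex power: S = V·I* = 5.06 + j70.35 VA.
Step 7 — Real power: P = Re(S) = 5.06 W.
Step 8 — Reactive power: Q = Im(S) = 70.35 VAR.
Step 9 — Apparent power: |S| = 70.53 VA.
Step 10 — Power factor: PF = P/|S| = 0.07174 (lagging).

(a) P = 5.06 W  (b) Q = 70.35 VAR  (c) S = 70.53 VA  (d) PF = 0.07174 (lagging)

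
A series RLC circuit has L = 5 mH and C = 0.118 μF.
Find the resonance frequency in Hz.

Step 1 — Resonance condition Im(Z)=0 gives ω₀ = 1/√(LC).
Step 2 — ω₀ = 1/√(0.005·1.18e-07) = 4.117e+04 rad/s.
Step 3 — f₀ = ω₀/(2π) = 6552 Hz.

f₀ = 6552 Hz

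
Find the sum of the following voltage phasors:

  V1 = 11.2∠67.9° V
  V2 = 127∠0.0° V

Step 1 — Convert each phasor to rectangular form:
  V1 = 11.2·(cos(67.9°) + j·sin(67.9°)) = 4.214 + j10.38 V
  V2 = 127·(cos(0.0°) + j·sin(0.0°)) = 127 V
Step 2 — Sum components: V_total = 131.2 + j10.38 V.
Step 3 — Convert to polar: |V_total| = 131.6 V, ∠V_total = 4.5°.

V_total = 131.6∠4.5° V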